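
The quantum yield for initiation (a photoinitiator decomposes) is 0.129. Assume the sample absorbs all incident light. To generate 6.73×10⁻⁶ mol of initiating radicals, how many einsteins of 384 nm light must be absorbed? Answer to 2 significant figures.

5.2×10⁻⁵ einstein

Photons that must be absorbed: 6.73×10⁻⁶ / 0.129 = 5.217×10⁻⁵ mol.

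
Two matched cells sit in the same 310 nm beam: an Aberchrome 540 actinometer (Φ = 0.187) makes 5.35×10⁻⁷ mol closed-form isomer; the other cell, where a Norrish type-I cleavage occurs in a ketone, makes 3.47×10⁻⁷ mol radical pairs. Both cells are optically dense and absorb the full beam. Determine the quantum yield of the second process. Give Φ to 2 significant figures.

Φ = 0.12

Photons absorbed by the actinometer: 5.35×10⁻⁷ / 0.187 = 2.861×10⁻⁶ mol.
Φ(unknown) = 3.47×10⁻⁷ / 2.861×10⁻⁶ = 0.12.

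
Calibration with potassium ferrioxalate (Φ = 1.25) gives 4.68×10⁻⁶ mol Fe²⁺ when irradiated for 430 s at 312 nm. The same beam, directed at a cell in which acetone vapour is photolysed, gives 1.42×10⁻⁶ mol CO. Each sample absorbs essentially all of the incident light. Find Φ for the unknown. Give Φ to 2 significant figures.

Φ = 0.38

Photons absorbed by the actinometer: 4.68×10⁻⁶ / 1.25 = 3.744×10⁻⁶ mol.
Φ(unknown) = 1.42×10⁻⁶ / 3.744×10⁻⁶ = 0.38.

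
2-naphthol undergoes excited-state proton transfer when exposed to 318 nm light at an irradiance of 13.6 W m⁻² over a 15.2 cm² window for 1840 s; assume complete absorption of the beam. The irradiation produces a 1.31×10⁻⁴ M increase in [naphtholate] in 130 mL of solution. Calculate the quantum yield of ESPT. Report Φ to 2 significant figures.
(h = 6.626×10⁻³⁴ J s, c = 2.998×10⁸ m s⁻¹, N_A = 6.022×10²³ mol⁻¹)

Φ = 0.17

Product: (1.31×10⁻⁴ M)(0.13 L) = 1.703×10⁻⁵ mol.
Photon energy at 318 nm: hc/λ = (6.626×10⁻³⁴)(2.998×10⁸)/(318×10⁻⁹) = 6.247×10⁻¹⁹ J.
Energy delivered: (13.6 W m⁻²)(15.2×10⁻⁴ m²)(1840 s) = 38.04 J.
Photons incident: 38.04 / 6.247×10⁻¹⁹ = 6.089×10¹⁹, i.e. 6.089×10¹⁹/6.022×10²³ = 1.011×10⁻⁴ mol.
Φ = 1.703×10⁻⁵ mol / 1.011×10⁻⁴ mol photons = 0.17.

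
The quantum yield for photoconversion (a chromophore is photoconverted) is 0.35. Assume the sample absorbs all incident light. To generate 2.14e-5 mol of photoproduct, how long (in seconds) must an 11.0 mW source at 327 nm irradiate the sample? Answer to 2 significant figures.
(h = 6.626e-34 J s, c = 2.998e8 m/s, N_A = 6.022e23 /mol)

t ≈ 2000 s

Photons that must be absorbed: 2.14e-5 / 0.35 = 6.114e-5 mol.
Photon energy: hc/λ = 6.075e-19 J; per mole, 3.658e5 J mol⁻¹.
Energy required: 6.114e-5 × 3.658e5 = 22.37 J.
Time: 22.37 J / 0.011 W = 2000 s.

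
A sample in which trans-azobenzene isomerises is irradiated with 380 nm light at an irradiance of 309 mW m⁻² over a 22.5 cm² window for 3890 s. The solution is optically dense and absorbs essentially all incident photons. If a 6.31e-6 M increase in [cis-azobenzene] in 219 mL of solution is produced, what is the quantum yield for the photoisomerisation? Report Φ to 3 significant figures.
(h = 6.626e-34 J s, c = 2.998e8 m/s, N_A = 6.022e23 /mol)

Product: (6.31e-6 M)(0.219 L) = 1.382e-6 mol.
Photon energy at 380 nm: hc/λ = (6.626e-34)(2.998e8)/(380e-9) = 5.228e-19 J.
Energy delivered: (309 mW m⁻²)(22.5e-4 m²)(3890 s) = 2.705 J.
Photons incident: 2.705 / 5.228e-19 = 5.174e18, i.e. 5.174e18/6.022e23 = 8.592e-6 mol.
Φ = 1.382e-6 mol / 8.592e-6 mol photons = 0.161.

Φ = 0.161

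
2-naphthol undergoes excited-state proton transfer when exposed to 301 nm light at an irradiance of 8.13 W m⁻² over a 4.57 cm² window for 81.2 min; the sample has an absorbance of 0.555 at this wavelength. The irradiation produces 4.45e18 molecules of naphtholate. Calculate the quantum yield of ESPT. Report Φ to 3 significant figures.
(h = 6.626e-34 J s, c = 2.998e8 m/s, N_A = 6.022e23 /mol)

Φ = 0.225

Product: 4.45e18 / 6.022e23 = 7.390e-6 mol.
Photon energy at 301 nm: hc/λ = (6.626e-34)(2.998e8)/(301e-9) = 6.600e-19 J.
Energy delivered: (8.13 W m⁻²)(4.57e-4 m²)(4872 s) = 18.10 J.
Photons incident: 18.10 / 6.600e-19 = 2.742e19, i.e. 2.742e19/6.022e23 = 4.553e-5 mol.
Fraction absorbed: 1 − 10^(−0.555) = 0.7214.
Photons absorbed: 0.7214 × 4.553e-5 = 3.285e-5 mol.
Φ = 7.390e-6 mol / 3.285e-5 mol photons = 0.225.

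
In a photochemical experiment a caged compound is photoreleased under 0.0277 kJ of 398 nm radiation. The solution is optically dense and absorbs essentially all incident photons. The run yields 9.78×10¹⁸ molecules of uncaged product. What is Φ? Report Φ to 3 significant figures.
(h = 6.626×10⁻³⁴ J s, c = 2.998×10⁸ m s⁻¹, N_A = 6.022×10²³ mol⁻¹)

Φ = 0.176

Product: 9.78×10¹⁸ / 6.022×10²³ = 1.624×10⁻⁵ mol.
Photon energy at 398 nm: hc/λ = (6.626×10⁻³⁴)(2.998×10⁸)/(398×10⁻⁹) = 4.991×10⁻¹⁹ J.
Incident energy: 0.0277 kJ = 27.7 J.
Photons incident: 27.7 / 4.991×10⁻¹⁹ = 5.550×10¹⁹, i.e. 5.550×10¹⁹/6.022×10²³ = 9.216×10⁻⁵ mol.
Φ = 1.624×10⁻⁵ mol / 9.216×10⁻⁵ mol photons = 0.176.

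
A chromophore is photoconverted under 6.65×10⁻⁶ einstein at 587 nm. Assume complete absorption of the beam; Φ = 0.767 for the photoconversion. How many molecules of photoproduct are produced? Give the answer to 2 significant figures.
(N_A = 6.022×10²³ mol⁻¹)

3.1×10¹⁸ molecules

Product: Φ × n_abs = 0.767 × 6.65×10⁻⁶ = 5.101×10⁻⁶ mol.
As a count: 5.101×10⁻⁶ × 6.022×10²³ = 3.1×10¹⁸.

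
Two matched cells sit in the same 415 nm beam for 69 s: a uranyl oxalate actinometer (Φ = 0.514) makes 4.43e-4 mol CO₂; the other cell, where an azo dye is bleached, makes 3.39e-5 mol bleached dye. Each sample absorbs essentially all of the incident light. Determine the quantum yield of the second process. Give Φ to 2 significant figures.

Photons absorbed by the actinometer: 4.43e-4 / 0.514 = 8.619e-4 mol.
Φ(unknown) = 3.39e-5 / 8.619e-4 = 0.039.

Φ = 0.039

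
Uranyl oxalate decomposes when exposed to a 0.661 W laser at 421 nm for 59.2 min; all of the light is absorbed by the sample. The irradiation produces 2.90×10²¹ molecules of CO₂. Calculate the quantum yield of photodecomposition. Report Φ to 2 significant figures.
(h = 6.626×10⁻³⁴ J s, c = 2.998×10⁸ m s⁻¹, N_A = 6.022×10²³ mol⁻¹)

Φ = 0.58

Product: 2.90×10²¹ / 6.022×10²³ = 0.004816 mol.
Photon energy at 421 nm: hc/λ = (6.626×10⁻³⁴)(2.998×10⁸)/(421×10⁻⁹) = 4.718×10⁻¹⁹ J.
Energy delivered: (0.661 W)(3552 s) = 2348 J.
Photons incident: 2348 / 4.718×10⁻¹⁹ = 4.977×10²¹, i.e. 4.977×10²¹/6.022×10²³ = 0.008265 mol.
Φ = 0.004816 mol / 0.008265 mol photons = 0.58.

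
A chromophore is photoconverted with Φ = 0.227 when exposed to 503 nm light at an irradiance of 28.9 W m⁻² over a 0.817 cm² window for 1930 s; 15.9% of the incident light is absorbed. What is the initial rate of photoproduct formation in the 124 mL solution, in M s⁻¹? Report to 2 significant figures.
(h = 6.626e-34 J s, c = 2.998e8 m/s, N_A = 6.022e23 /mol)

2.9e-9 M s⁻¹

Photon energy at 503 nm: hc/λ = (6.626e-34)(2.998e8)/(503e-9) = 3.949e-19 J.
Energy delivered: (28.9 W m⁻²)(0.817e-4 m²)(1930 s) = 4.557 J.
Photons incident: 4.557 / 3.949e-19 = 1.154e19, i.e. 1.154e19/6.022e23 = 1.916e-5 mol.
Photons absorbed: 0.159 × 1.916e-5 = 3.046e-6 mol.
Product formed: 0.227 × 3.046e-6 = 6.914e-7 mol.
Rate: 6.914e-7 mol / (1930 s × 0.124 L) = 2.9e-9 M s⁻¹.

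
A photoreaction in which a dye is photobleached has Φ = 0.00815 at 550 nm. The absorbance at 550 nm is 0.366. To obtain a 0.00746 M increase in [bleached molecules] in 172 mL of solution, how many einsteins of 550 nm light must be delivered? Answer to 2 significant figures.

Product: (0.00746 M)(0.172 L) = 0.001283 mol.
Photons that must be absorbed: 0.001283 / 0.00815 = 0.1574 mol.
Fraction absorbed: 1 − 10^(−0.366) = 0.5695.
Incident photons needed: 0.1574 / 0.5695 = 0.2764 mol.

0.28 einstein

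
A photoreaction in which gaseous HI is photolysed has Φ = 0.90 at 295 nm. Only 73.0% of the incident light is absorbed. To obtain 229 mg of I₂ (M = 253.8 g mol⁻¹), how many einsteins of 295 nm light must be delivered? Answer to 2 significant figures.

Product: 229 mg / 253.8 g mol⁻¹ = 9.023×10⁻⁴ mol.
Photons that must be absorbed: 9.023×10⁻⁴ / 0.90 = 0.001003 mol.
Incident photons needed: 0.001003 / 0.730 = 0.001374 mol.

0.0014 einstein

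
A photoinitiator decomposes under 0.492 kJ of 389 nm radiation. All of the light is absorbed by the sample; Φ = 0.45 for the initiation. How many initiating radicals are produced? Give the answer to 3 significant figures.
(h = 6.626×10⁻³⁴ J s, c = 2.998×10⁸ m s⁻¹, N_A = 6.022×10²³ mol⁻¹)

Photon energy at 389 nm: hc/λ = (6.626×10⁻³⁴)(2.998×10⁸)/(389×10⁻⁹) = 5.107×10⁻¹⁹ J.
Incident energy: 0.492 kJ = 492 J.
Photons incident: 492 / 5.107×10⁻¹⁹ = 9.634×10²⁰, i.e. 9.634×10²⁰/6.022×10²³ = 0.001600 mol.
Product: Φ × n_abs = 0.45 × 0.001600 = 7.200×10⁻⁴ mol.
As a count: 7.200×10⁻⁴ × 6.022×10²³ = 4.34×10²⁰.

4.34×10²⁰ initiating radicals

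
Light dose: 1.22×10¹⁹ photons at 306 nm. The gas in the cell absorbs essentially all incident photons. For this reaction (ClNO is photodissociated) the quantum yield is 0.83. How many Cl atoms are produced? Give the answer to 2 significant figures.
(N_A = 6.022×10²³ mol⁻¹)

Moles of photons: 1.22×10¹⁹ / 6.022×10²³ = 2.026×10⁻⁵ mol.
Product: Φ × n_abs = 0.83 × 2.026×10⁻⁵ = 1.682×10⁻⁵ mol.
As a count: 1.682×10⁻⁵ × 6.022×10²³ = 1.0×10¹⁹.

1.0×10¹⁹ atoms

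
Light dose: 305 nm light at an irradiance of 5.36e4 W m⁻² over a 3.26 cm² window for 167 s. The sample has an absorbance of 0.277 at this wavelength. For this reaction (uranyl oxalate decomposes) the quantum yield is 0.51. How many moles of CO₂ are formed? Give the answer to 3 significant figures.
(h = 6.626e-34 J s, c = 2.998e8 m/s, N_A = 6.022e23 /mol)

0.00179 mol

Photon energy at 305 nm: hc/λ = (6.626e-34)(2.998e8)/(305e-9) = 6.513e-19 J.
Energy delivered: (5.36e4 W m⁻²)(3.26e-4 m²)(167 s) = 2918 J.
Photons incident: 2918 / 6.513e-19 = 4.480e21, i.e. 4.480e21/6.022e23 = 0.007439 mol.
Fraction absorbed: 1 − 10^(−0.277) = 0.4716.
Photons absorbed: 0.4716 × 0.007439 = 0.003508 mol.
Product: Φ × n_abs = 0.51 × 0.003508 = 0.001789 mol.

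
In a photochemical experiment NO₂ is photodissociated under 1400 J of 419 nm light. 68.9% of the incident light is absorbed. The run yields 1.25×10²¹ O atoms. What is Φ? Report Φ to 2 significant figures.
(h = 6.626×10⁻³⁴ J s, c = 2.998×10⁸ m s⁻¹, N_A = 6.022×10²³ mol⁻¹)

Product: 1.25×10²¹ / 6.022×10²³ = 0.002076 mol.
Photon energy at 419 nm: hc/λ = (6.626×10⁻³⁴)(2.998×10⁸)/(419×10⁻⁹) = 4.741×10⁻¹⁹ J.
Photons incident: 1400 / 4.741×10⁻¹⁹ = 2.953×10²¹, i.e. 2.953×10²¹/6.022×10²³ = 0.004904 mol.
Photons absorbed: 0.689 × 0.004904 = 0.003379 mol.
Φ = 0.002076 mol / 0.003379 mol photons = 0.61.

Φ = 0.61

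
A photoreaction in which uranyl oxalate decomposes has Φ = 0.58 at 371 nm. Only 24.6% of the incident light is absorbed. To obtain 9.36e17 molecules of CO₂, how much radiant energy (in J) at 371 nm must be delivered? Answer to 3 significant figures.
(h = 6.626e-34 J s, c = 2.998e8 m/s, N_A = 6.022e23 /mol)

3.51 J

Product: 9.36e17 / 6.022e23 = 1.554e-6 mol.
Photons that must be absorbed: 1.554e-6 / 0.58 = 2.679e-6 mol.
Incident photons needed: 2.679e-6 / 0.246 = 1.089e-5 mol.
Photon energy: hc/λ = 5.354e-19 J; per mole, 3.224e5 J mol⁻¹.
Energy required: 1.089e-5 × 3.224e5 = 3.51 J.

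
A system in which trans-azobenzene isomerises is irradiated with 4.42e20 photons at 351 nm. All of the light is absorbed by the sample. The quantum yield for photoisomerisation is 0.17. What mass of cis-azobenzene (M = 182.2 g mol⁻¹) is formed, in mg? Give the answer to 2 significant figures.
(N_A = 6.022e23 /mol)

23 mg

Moles of photons: 4.42e20 / 6.022e23 = 7.340e-4 mol.
Product: Φ × n_abs = 0.17 × 7.340e-4 = 1.248e-4 mol.
Mass: 1.248e-4 × 182.2 = 0.02274 g = 23 mg.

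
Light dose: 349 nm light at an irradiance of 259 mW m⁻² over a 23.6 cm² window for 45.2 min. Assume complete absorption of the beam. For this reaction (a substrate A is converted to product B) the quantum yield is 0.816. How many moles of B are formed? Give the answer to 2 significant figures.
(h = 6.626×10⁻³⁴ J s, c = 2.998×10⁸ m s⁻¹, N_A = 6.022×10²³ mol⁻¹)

Photon energy at 349 nm: hc/λ = (6.626×10⁻³⁴)(2.998×10⁸)/(349×10⁻⁹) = 5.692×10⁻¹⁹ J.
Energy delivered: (259 mW m⁻²)(23.6×10⁻⁴ m²)(2712 s) = 1.658 J.
Photons incident: 1.658 / 5.692×10⁻¹⁹ = 2.913×10¹⁸, i.e. 2.913×10¹⁸/6.022×10²³ = 4.837×10⁻⁶ mol.
Product: Φ × n_abs = 0.816 × 4.837×10⁻⁶ = 3.947×10⁻⁶ mol.

3.9×10⁻⁶ mol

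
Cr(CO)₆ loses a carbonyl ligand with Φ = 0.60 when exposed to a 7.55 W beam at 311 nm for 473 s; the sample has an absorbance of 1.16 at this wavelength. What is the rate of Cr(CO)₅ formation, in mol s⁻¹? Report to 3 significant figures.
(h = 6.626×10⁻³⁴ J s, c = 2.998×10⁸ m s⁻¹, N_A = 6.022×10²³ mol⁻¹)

Photon energy at 311 nm: hc/λ = (6.626×10⁻³⁴)(2.998×10⁸)/(311×10⁻⁹) = 6.387×10⁻¹⁹ J.
Energy delivered: (7.55 W)(473 s) = 3571 J.
Photons incident: 3571 / 6.387×10⁻¹⁹ = 5.591×10²¹, i.e. 5.591×10²¹/6.022×10²³ = 0.009284 mol.
Fraction absorbed: 1 − 10^(−1.16) = 0.9308.
Photons absorbed: 0.9308 × 0.009284 = 0.008642 mol.
Product formed: 0.60 × 0.008642 = 0.005185 mol.
Rate: 0.005185 / 473 s = 1.10×10⁻⁵ mol s⁻¹.

1.10×10⁻⁵ mol s⁻¹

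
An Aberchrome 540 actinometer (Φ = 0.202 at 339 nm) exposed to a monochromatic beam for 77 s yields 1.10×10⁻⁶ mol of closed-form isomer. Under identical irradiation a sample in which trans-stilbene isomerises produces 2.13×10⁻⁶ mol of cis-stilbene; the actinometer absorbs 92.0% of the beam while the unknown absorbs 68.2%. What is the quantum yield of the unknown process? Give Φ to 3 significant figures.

Photons absorbed by the actinometer: 1.10×10⁻⁶ / 0.202 = 5.446×10⁻⁶ mol.
Incident flux: 5.446×10⁻⁶ / 0.920 = 5.920×10⁻⁶ einstein.
Absorbed by unknown: 0.682 × 5.920×10⁻⁶ = 4.037×10⁻⁶ mol.
Φ(unknown) = 2.13×10⁻⁶ / 4.037×10⁻⁶ = 0.528.

Φ = 0.528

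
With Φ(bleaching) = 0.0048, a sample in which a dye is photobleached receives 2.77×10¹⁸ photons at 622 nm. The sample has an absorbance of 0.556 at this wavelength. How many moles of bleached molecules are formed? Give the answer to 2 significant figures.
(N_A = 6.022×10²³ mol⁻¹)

1.6×10⁻⁸ mol

Moles of photons: 2.77×10¹⁸ / 6.022×10²³ = 4.600×10⁻⁶ mol.
Fraction absorbed: 1 − 10^(−0.556) = 0.7220.
Photons absorbed: 0.7220 × 4.600×10⁻⁶ = 3.321×10⁻⁶ mol.
Product: Φ × n_abs = 0.0048 × 3.321×10⁻⁶ = 1.594×10⁻⁸ mol.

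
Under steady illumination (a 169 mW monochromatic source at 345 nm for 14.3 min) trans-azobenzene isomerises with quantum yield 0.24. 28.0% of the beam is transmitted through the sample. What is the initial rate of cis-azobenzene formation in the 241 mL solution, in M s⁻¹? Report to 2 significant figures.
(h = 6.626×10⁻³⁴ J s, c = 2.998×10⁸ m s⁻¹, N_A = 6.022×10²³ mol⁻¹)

3.5×10⁻⁷ M s⁻¹

Photon energy at 345 nm: hc/λ = (6.626×10⁻³⁴)(2.998×10⁸)/(345×10⁻⁹) = 5.758×10⁻¹⁹ J.
Energy delivered: (169 mW)(858 s) = 145.0 J.
Photons incident: 145.0 / 5.758×10⁻¹⁹ = 2.518×10²⁰, i.e. 2.518×10²⁰/6.022×10²³ = 4.181×10⁻⁴ mol.
Fraction absorbed: 1 − 28.0/100 = 0.7200.
Photons absorbed: 0.7200 × 4.181×10⁻⁴ = 3.010×10⁻⁴ mol.
Product formed: 0.24 × 3.010×10⁻⁴ = 7.224×10⁻⁵ mol.
Rate: 7.224×10⁻⁵ mol / (858 s × 0.241 L) = 3.5×10⁻⁷ M s⁻¹.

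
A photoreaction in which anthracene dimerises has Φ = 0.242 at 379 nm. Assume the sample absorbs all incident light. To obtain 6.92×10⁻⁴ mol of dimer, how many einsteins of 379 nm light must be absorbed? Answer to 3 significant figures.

Photons that must be absorbed: 6.92×10⁻⁴ / 0.242 = 0.002860 mol.

0.00286 einstein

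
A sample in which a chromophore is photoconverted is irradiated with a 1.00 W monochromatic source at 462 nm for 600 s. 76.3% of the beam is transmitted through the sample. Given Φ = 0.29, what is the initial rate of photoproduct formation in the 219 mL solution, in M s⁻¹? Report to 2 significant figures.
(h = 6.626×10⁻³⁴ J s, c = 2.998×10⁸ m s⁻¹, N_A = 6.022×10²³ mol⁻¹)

1.2×10⁻⁶ M s⁻¹

Photon energy at 462 nm: hc/λ = (6.626×10⁻³⁴)(2.998×10⁸)/(462×10⁻⁹) = 4.300×10⁻¹⁹ J.
Energy delivered: (1.00 W)(600 s) = 600.0 J.
Photons incident: 600.0 / 4.300×10⁻¹⁹ = 1.395×10²¹, i.e. 1.395×10²¹/6.022×10²³ = 0.002317 mol.
Fraction absorbed: 1 − 76.3/100 = 0.2370.
Photons absorbed: 0.2370 × 0.002317 = 5.491×10⁻⁴ mol.
Product formed: 0.29 × 5.491×10⁻⁴ = 1.592×10⁻⁴ mol.
Rate: 1.592×10⁻⁴ mol / (600 s × 0.219 L) = 1.2×10⁻⁶ M s⁻¹.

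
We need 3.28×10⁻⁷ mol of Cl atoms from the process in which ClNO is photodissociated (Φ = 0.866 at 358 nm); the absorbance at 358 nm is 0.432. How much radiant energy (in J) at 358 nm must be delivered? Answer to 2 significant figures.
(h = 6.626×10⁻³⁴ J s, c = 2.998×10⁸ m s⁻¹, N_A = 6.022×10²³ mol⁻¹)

0.20 J

Photons that must be absorbed: 3.28×10⁻⁷ / 0.866 = 3.788×10⁻⁷ mol.
Fraction absorbed: 1 − 10^(−0.432) = 0.6302.
Incident photons needed: 3.788×10⁻⁷ / 0.6302 = 6.011×10⁻⁷ mol.
Photon energy: hc/λ = 5.549×10⁻¹⁹ J; per mole, 3.342×10⁵ J mol⁻¹.
Energy required: 6.011×10⁻⁷ × 3.342×10⁵ = 0.20 J.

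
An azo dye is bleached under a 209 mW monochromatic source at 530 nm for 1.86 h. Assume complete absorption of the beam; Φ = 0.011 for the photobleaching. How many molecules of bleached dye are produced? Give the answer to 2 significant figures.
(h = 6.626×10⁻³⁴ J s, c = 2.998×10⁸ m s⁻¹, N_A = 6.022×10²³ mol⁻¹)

4.1×10¹⁹ molecules

Photon energy at 530 nm: hc/λ = (6.626×10⁻³⁴)(2.998×10⁸)/(530×10⁻⁹) = 3.748×10⁻¹⁹ J.
Energy delivered: (209 mW)(6696 s) = 1399 J.
Photons incident: 1399 / 3.748×10⁻¹⁹ = 3.733×10²¹, i.e. 3.733×10²¹/6.022×10²³ = 0.006199 mol.
Product: Φ × n_abs = 0.011 × 0.006199 = 6.819×10⁻⁵ mol.
As a count: 6.819×10⁻⁵ × 6.022×10²³ = 4.1×10¹⁹.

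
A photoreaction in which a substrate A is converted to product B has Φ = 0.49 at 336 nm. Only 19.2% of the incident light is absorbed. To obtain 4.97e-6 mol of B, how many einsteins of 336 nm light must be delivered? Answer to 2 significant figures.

Photons that must be absorbed: 4.97e-6 / 0.49 = 1.014e-5 mol.
Incident photons needed: 1.014e-5 / 0.192 = 5.281e-5 mol.

5.3e-5 einstein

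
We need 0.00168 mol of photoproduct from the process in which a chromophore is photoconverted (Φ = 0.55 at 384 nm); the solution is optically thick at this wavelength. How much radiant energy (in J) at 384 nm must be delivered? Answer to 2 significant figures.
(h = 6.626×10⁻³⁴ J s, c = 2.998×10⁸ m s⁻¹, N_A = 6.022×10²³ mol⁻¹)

950 J

Photons that must be absorbed: 0.00168 / 0.55 = 0.003055 mol.
Photon energy: hc/λ = 5.173×10⁻¹⁹ J; per mole, 3.115×10⁵ J mol⁻¹.
Energy required: 0.003055 × 3.115×10⁵ = 950 J.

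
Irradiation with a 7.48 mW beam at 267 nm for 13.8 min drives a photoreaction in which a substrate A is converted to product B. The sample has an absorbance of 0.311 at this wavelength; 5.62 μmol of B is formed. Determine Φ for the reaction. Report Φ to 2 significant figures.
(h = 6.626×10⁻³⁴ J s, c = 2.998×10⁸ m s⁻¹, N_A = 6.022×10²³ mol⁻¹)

Φ = 0.80

Product: 5.62 μmol = 5.62×10⁻⁶ mol.
Photon energy at 267 nm: hc/λ = (6.626×10⁻³⁴)(2.998×10⁸)/(267×10⁻⁹) = 7.440×10⁻¹⁹ J.
Energy delivered: (7.48 mW)(828 s) = 6.193 J.
Photons incident: 6.193 / 7.440×10⁻¹⁹ = 8.324×10¹⁸, i.e. 8.324×10¹⁸/6.022×10²³ = 1.382×10⁻⁵ mol.
Fraction absorbed: 1 − 10^(−0.311) = 0.5113.
Photons absorbed: 0.5113 × 1.382×10⁻⁵ = 7.066×10⁻⁶ mol.
Φ = 5.62×10⁻⁶ mol / 7.066×10⁻⁶ mol photons = 0.80.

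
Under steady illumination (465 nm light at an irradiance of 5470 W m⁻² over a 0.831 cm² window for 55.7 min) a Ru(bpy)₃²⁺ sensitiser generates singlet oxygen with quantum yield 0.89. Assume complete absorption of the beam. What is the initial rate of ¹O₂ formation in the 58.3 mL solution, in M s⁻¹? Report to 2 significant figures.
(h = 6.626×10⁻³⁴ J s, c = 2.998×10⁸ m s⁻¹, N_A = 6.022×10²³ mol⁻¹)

Photon energy at 465 nm: hc/λ = (6.626×10⁻³⁴)(2.998×10⁸)/(465×10⁻⁹) = 4.272×10⁻¹⁹ J.
Energy delivered: (5470 W m⁻²)(0.831×10⁻⁴ m²)(3342 s) = 1519 J.
Photons incident: 1519 / 4.272×10⁻¹⁹ = 3.556×10²¹, i.e. 3.556×10²¹/6.022×10²³ = 0.005905 mol.
Product formed: 0.89 × 0.005905 = 0.005255 mol.
Rate: 0.005255 mol / (3342 s × 0.0583 L) = 2.7×10⁻⁵ M s⁻¹.

2.7×10⁻⁵ M s⁻¹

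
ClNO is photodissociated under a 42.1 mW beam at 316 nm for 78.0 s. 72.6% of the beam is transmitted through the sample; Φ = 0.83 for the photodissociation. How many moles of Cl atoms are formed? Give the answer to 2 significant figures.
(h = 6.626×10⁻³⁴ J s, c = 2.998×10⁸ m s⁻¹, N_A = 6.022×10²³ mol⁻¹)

2.0×10⁻⁶ mol

Photon energy at 316 nm: hc/λ = (6.626×10⁻³⁴)(2.998×10⁸)/(316×10⁻⁹) = 6.286×10⁻¹⁹ J.
Energy delivered: (42.1 mW)(78 s) = 3.284 J.
Photons incident: 3.284 / 6.286×10⁻¹⁹ = 5.224×10¹⁸, i.e. 5.224×10¹⁸/6.022×10²³ = 8.675×10⁻⁶ mol.
Fraction absorbed: 1 − 72.6/100 = 0.2740.
Photons absorbed: 0.2740 × 8.675×10⁻⁶ = 2.377×10⁻⁶ mol.
Product: Φ × n_abs = 0.83 × 2.377×10⁻⁶ = 1.973×10⁻⁶ mol.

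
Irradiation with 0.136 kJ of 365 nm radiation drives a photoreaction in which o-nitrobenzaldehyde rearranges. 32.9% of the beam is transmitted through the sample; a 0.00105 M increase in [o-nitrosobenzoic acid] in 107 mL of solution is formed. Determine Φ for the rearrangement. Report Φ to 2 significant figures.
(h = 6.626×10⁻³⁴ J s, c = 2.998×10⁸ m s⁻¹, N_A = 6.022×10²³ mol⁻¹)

Product: (0.00105 M)(0.107 L) = 1.124×10⁻⁴ mol.
Photon energy at 365 nm: hc/λ = (6.626×10⁻³⁴)(2.998×10⁸)/(365×10⁻⁹) = 5.442×10⁻¹⁹ J.
Incident energy: 0.136 kJ = 136 J.
Photons incident: 136 / 5.442×10⁻¹⁹ = 2.499×10²⁰, i.e. 2.499×10²⁰/6.022×10²³ = 4.150×10⁻⁴ mol.
Fraction absorbed: 1 − 32.9/100 = 0.6710.
Photons absorbed: 0.6710 × 4.150×10⁻⁴ = 2.785×10⁻⁴ mol.
Φ = 1.124×10⁻⁴ mol / 2.785×10⁻⁴ mol photons = 0.40.

Φ = 0.40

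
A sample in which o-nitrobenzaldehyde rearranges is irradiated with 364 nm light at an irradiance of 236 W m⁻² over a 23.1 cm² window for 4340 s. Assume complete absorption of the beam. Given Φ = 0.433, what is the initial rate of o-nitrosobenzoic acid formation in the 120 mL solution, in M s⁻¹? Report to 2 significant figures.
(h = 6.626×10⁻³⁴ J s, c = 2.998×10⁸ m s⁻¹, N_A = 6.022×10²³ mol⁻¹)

Photon energy at 364 nm: hc/λ = (6.626×10⁻³⁴)(2.998×10⁸)/(364×10⁻⁹) = 5.457×10⁻¹⁹ J.
Energy delivered: (236 W m⁻²)(23.1×10⁻⁴ m²)(4340 s) = 2366 J.
Photons incident: 2366 / 5.457×10⁻¹⁹ = 4.336×10²¹, i.e. 4.336×10²¹/6.022×10²³ = 0.007200 mol.
Product formed: 0.433 × 0.007200 = 0.003118 mol.
Rate: 0.003118 mol / (4340 s × 0.12 L) = 6.0×10⁻⁶ M s⁻¹.

6.0×10⁻⁶ M s⁻¹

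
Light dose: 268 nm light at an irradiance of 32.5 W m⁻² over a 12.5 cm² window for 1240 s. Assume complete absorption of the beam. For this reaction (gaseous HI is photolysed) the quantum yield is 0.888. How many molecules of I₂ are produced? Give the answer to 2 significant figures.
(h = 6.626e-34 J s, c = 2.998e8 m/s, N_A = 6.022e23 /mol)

Photon energy at 268 nm: hc/λ = (6.626e-34)(2.998e8)/(268e-9) = 7.412e-19 J.
Energy delivered: (32.5 W m⁻²)(12.5e-4 m²)(1240 s) = 50.38 J.
Photons incident: 50.38 / 7.412e-19 = 6.797e19, i.e. 6.797e19/6.022e23 = 1.129e-4 mol.
Product: Φ × n_abs = 0.888 × 1.129e-4 = 1.003e-4 mol.
As a count: 1.003e-4 × 6.022e23 = 6.0e19.

6.0e19 molecules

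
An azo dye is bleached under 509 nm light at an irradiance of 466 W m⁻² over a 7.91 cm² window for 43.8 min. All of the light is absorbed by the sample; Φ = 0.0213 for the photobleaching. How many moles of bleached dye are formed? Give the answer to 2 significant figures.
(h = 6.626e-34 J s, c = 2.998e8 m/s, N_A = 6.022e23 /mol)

8.8e-5 mol

Photon energy at 509 nm: hc/λ = (6.626e-34)(2.998e8)/(509e-9) = 3.903e-19 J.
Energy delivered: (466 W m⁻²)(7.91e-4 m²)(2628 s) = 968.7 J.
Photons incident: 968.7 / 3.903e-19 = 2.482e21, i.e. 2.482e21/6.022e23 = 0.004122 mol.
Product: Φ × n_abs = 0.0213 × 0.004122 = 8.780e-5 mol.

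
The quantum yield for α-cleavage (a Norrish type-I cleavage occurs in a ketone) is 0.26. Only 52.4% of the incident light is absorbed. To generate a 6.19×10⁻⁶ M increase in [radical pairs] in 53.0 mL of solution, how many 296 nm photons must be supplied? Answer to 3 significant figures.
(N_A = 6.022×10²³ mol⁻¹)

1.45×10¹⁸ photons

Product: (6.19×10⁻⁶ M)(0.053 L) = 3.281×10⁻⁷ mol.
Photons that must be absorbed: 3.281×10⁻⁷ / 0.26 = 1.262×10⁻⁶ mol.
Incident photons needed: 1.262×10⁻⁶ / 0.524 = 2.408×10⁻⁶ mol.
Photon count: 2.408×10⁻⁶ × 6.022×10²³ = 1.45×10¹⁸.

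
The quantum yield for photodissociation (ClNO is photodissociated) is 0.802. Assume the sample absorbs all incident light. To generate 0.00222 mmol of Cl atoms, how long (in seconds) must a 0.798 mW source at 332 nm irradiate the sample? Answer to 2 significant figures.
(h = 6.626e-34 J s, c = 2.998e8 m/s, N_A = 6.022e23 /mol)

t ≈ 1200 s

Product: 0.00222 mmol = 2.22e-6 mol.
Photons that must be absorbed: 2.22e-6 / 0.802 = 2.768e-6 mol.
Photon energy: hc/λ = 5.983e-19 J; per mole, 3.603e5 J mol⁻¹.
Energy required: 2.768e-6 × 3.603e5 = 0.9973 J.
Time: 0.9973 J / 0.000798 W = 1200 s.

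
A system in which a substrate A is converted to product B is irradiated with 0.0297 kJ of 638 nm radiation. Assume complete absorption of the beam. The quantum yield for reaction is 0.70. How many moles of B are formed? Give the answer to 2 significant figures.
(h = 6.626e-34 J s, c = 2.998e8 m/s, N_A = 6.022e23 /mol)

Photon energy at 638 nm: hc/λ = (6.626e-34)(2.998e8)/(638e-9) = 3.114e-19 J.
Incident energy: 0.0297 kJ = 29.7 J.
Photons incident: 29.7 / 3.114e-19 = 9.538e19, i.e. 9.538e19/6.022e23 = 1.584e-4 mol.
Product: Φ × n_abs = 0.70 × 1.584e-4 = 1.109e-4 mol.

1.1e-4 mol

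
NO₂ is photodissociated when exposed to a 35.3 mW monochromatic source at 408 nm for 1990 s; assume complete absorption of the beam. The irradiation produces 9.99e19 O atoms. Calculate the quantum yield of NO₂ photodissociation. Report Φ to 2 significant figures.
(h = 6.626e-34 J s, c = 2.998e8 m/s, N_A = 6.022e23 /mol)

Φ = 0.69

Product: 9.99e19 / 6.022e23 = 1.659e-4 mol.
Photon energy at 408 nm: hc/λ = (6.626e-34)(2.998e8)/(408e-9) = 4.869e-19 J.
Energy delivered: (35.3 mW)(1990 s) = 70.25 J.
Photons incident: 70.25 / 4.869e-19 = 1.443e20, i.e. 1.443e20/6.022e23 = 2.396e-4 mol.
Φ = 1.659e-4 mol / 2.396e-4 mol photons = 0.69.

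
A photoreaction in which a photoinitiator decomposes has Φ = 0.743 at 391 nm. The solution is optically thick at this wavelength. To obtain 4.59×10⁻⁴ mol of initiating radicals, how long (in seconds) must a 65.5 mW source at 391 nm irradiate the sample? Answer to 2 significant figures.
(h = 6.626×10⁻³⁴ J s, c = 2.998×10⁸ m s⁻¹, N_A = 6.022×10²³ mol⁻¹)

t ≈ 2900 s

Photons that must be absorbed: 4.59×10⁻⁴ / 0.743 = 6.178×10⁻⁴ mol.
Photon energy: hc/λ = 5.080×10⁻¹⁹ J; per mole, 3.059×10⁵ J mol⁻¹.
Energy required: 6.178×10⁻⁴ × 3.059×10⁵ = 189.0 J.
Time: 189.0 J / 0.0655 W = 2900 s.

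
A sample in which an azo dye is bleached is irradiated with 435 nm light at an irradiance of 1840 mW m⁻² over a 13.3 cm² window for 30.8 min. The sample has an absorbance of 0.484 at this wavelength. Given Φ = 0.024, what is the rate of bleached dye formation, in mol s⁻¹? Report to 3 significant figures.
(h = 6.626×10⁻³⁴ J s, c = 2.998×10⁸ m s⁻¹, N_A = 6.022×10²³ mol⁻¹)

Photon energy at 435 nm: hc/λ = (6.626×10⁻³⁴)(2.998×10⁸)/(435×10⁻⁹) = 4.567×10⁻¹⁹ J.
Energy delivered: (1840 mW m⁻²)(13.3×10⁻⁴ m²)(1848 s) = 4.522 J.
Photons incident: 4.522 / 4.567×10⁻¹⁹ = 9.901×10¹⁸, i.e. 9.901×10¹⁸/6.022×10²³ = 1.644×10⁻⁵ mol.
Fraction absorbed: 1 − 10^(−0.484) = 0.6719.
Photons absorbed: 0.6719 × 1.644×10⁻⁵ = 1.105×10⁻⁵ mol.
Product formed: 0.024 × 1.105×10⁻⁵ = 2.652×10⁻⁷ mol.
Rate: 2.652×10⁻⁷ / 1848 s = 1.44×10⁻¹⁰ mol s⁻¹.

1.44×10⁻¹⁰ mol s⁻¹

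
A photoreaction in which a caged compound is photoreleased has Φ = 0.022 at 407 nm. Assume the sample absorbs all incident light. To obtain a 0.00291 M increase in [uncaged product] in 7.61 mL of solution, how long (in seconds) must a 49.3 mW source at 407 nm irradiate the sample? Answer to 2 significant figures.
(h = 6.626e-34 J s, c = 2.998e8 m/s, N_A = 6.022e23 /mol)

Product: (0.00291 M)(0.00761 L) = 2.215e-5 mol.
Photons that must be absorbed: 2.215e-5 / 0.022 = 0.001007 mol.
Photon energy: hc/λ = 4.881e-19 J; per mole, 2.939e5 J mol⁻¹.
Energy required: 0.001007 × 2.939e5 = 296.0 J.
Time: 296.0 J / 0.0493 W = 6000 s.

t ≈ 6000 s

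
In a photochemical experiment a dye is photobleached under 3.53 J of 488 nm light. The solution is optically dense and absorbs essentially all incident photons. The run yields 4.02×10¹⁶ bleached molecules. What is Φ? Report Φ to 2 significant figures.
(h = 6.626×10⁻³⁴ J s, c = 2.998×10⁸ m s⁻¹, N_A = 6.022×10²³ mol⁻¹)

Product: 4.02×10¹⁶ / 6.022×10²³ = 6.676×10⁻⁸ mol.
Photon energy at 488 nm: hc/λ = (6.626×10⁻³⁴)(2.998×10⁸)/(488×10⁻⁹) = 4.071×10⁻¹⁹ J.
Photons incident: 3.53 / 4.071×10⁻¹⁹ = 8.671×10¹⁸, i.e. 8.671×10¹⁸/6.022×10²³ = 1.440×10⁻⁵ mol.
Φ = 6.676×10⁻⁸ mol / 1.440×10⁻⁵ mol photons = 0.0046.

Φ = 0.0046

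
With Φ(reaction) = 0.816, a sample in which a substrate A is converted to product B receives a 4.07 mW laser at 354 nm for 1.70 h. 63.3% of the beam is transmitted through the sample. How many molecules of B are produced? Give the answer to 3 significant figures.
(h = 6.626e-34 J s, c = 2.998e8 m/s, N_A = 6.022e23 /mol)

1.33e19 molecules

Photon energy at 354 nm: hc/λ = (6.626e-34)(2.998e8)/(354e-9) = 5.612e-19 J.
Energy delivered: (4.07 mW)(6120 s) = 24.91 J.
Photons incident: 24.91 / 5.612e-19 = 4.439e19, i.e. 4.439e19/6.022e23 = 7.371e-5 mol.
Fraction absorbed: 1 − 63.3/100 = 0.3670.
Photons absorbed: 0.3670 × 7.371e-5 = 2.705e-5 mol.
Product: Φ × n_abs = 0.816 × 2.705e-5 = 2.207e-5 mol.
As a count: 2.207e-5 × 6.022e23 = 1.33e19.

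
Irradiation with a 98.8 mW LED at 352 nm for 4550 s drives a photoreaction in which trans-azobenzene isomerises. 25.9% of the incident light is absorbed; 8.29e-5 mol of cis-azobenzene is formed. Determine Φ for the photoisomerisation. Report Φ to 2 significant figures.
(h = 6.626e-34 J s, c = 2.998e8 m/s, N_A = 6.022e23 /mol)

Photon energy at 352 nm: hc/λ = (6.626e-34)(2.998e8)/(352e-9) = 5.643e-19 J.
Energy delivered: (98.8 mW)(4550 s) = 449.5 J.
Photons incident: 449.5 / 5.643e-19 = 7.966e20, i.e. 7.966e20/6.022e23 = 0.001323 mol.
Photons absorbed: 0.259 × 0.001323 = 3.427e-4 mol.
Φ = 8.29e-5 mol / 3.427e-4 mol photons = 0.24.

Φ = 0.24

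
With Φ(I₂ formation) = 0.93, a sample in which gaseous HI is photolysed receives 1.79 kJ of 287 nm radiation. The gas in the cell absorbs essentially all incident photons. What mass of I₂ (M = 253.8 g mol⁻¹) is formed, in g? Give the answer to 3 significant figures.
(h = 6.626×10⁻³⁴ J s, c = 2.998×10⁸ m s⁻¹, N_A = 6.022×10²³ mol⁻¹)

Photon energy at 287 nm: hc/λ = (6.626×10⁻³⁴)(2.998×10⁸)/(287×10⁻⁹) = 6.922×10⁻¹⁹ J.
Incident energy: 1.79 kJ = 1790 J.
Photons incident: 1790 / 6.922×10⁻¹⁹ = 2.586×10²¹, i.e. 2.586×10²¹/6.022×10²³ = 0.004294 mol.
Product: Φ × n_abs = 0.93 × 0.004294 = 0.003993 mol.
Mass: 0.003993 × 253.8 = 1.013 g = 1.01 g.

1.01 g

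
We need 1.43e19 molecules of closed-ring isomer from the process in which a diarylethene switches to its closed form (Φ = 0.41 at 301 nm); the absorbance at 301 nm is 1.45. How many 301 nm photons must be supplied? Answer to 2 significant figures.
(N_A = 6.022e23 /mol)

Product: 1.43e19 / 6.022e23 = 2.375e-5 mol.
Photons that must be absorbed: 2.375e-5 / 0.41 = 5.793e-5 mol.
Fraction absorbed: 1 − 10^(−1.45) = 0.9645.
Incident photons needed: 5.793e-5 / 0.9645 = 6.006e-5 mol.
Photon count: 6.006e-5 × 6.022e23 = 3.6e19.

3.6e19 photons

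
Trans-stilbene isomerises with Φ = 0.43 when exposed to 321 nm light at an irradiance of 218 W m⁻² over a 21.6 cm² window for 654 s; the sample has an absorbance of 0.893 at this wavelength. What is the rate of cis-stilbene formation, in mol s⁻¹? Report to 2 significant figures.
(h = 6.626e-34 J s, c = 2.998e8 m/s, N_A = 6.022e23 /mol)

Photon energy at 321 nm: hc/λ = (6.626e-34)(2.998e8)/(321e-9) = 6.188e-19 J.
Energy delivered: (218 W m⁻²)(21.6e-4 m²)(654 s) = 308.0 J.
Photons incident: 308.0 / 6.188e-19 = 4.977e20, i.e. 4.977e20/6.022e23 = 8.265e-4 mol.
Fraction absorbed: 1 − 10^(−0.893) = 0.8721.
Photons absorbed: 0.8721 × 8.265e-4 = 7.208e-4 mol.
Product formed: 0.43 × 7.208e-4 = 3.099e-4 mol.
Rate: 3.099e-4 / 654 s = 4.7e-7 mol s⁻¹.

4.7e-7 mol s⁻¹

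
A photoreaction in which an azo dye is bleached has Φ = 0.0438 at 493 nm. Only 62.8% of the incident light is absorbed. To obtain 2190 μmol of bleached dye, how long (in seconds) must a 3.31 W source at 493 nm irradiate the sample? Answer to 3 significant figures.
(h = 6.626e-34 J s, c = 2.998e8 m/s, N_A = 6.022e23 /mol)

t ≈ 5840 s

Product: 2190 μmol = 0.00219 mol.
Photons that must be absorbed: 0.00219 / 0.0438 = 0.05000 mol.
Incident photons needed: 0.05000 / 0.628 = 0.07962 mol.
Photon energy: hc/λ = 4.029e-19 J; per mole, 2.426e5 J mol⁻¹.
Energy required: 0.07962 × 2.426e5 = 1.932e4 J.
Time: 1.932e4 J / 3.31 W = 5840 s.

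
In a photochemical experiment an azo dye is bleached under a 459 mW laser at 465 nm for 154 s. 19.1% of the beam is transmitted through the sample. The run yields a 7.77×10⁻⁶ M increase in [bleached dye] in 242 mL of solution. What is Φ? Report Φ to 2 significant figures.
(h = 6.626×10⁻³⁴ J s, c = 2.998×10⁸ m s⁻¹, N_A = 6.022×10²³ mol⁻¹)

Product: (7.77×10⁻⁶ M)(0.242 L) = 1.880×10⁻⁶ mol.
Photon energy at 465 nm: hc/λ = (6.626×10⁻³⁴)(2.998×10⁸)/(465×10⁻⁹) = 4.272×10⁻¹⁹ J.
Energy delivered: (459 mW)(154 s) = 70.69 J.
Photons incident: 70.69 / 4.272×10⁻¹⁹ = 1.655×10²⁰, i.e. 1.655×10²⁰/6.022×10²³ = 2.748×10⁻⁴ mol.
Fraction absorbed: 1 − 19.1/100 = 0.8090.
Photons absorbed: 0.8090 × 2.748×10⁻⁴ = 2.223×10⁻⁴ mol.
Φ = 1.880×10⁻⁶ mol / 2.223×10⁻⁴ mol photons = 0.0085.

Φ = 0.0085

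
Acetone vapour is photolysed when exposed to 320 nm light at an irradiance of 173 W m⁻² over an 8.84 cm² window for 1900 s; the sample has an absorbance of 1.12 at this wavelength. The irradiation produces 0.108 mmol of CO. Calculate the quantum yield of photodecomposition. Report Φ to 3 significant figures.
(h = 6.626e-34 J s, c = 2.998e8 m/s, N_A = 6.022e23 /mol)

Φ = 0.150

Product: 0.108 mmol = 1.08e-4 mol.
Photon energy at 320 nm: hc/λ = (6.626e-34)(2.998e8)/(320e-9) = 6.208e-19 J.
Energy delivered: (173 W m⁻²)(8.84e-4 m²)(1900 s) = 290.6 J.
Photons incident: 290.6 / 6.208e-19 = 4.681e20, i.e. 4.681e20/6.022e23 = 7.773e-4 mol.
Fraction absorbed: 1 − 10^(−1.12) = 0.9241.
Photons absorbed: 0.9241 × 7.773e-4 = 7.183e-4 mol.
Φ = 1.08e-4 mol / 7.183e-4 mol photons = 0.150.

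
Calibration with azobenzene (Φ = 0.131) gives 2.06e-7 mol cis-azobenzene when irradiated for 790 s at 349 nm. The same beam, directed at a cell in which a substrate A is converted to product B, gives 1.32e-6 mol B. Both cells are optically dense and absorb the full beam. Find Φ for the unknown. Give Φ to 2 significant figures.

Φ = 0.84

Photons absorbed by the actinometer: 2.06e-7 / 0.131 = 1.573e-6 mol.
Φ(unknown) = 1.32e-6 / 1.573e-6 = 0.84.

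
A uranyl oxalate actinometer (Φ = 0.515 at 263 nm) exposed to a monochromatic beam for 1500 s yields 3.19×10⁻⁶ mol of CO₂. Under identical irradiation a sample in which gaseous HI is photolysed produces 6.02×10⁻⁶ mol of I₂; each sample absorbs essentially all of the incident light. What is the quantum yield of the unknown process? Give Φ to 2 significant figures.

Photons absorbed by the actinometer: 3.19×10⁻⁶ / 0.515 = 6.194×10⁻⁶ mol.
Φ(unknown) = 6.02×10⁻⁶ / 6.194×10⁻⁶ = 0.97.

Φ = 0.97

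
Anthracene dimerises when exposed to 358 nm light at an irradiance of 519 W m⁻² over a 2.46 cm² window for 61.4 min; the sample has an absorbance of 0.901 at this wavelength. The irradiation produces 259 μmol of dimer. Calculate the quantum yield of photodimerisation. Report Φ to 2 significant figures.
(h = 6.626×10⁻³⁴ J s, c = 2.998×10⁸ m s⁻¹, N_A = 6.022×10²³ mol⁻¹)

Product: 259 μmol = 2.59×10⁻⁴ mol.
Photon energy at 358 nm: hc/λ = (6.626×10⁻³⁴)(2.998×10⁸)/(358×10⁻⁹) = 5.549×10⁻¹⁹ J.
Energy delivered: (519 W m⁻²)(2.46×10⁻⁴ m²)(3684 s) = 470.4 J.
Photons incident: 470.4 / 5.549×10⁻¹⁹ = 8.477×10²⁰, i.e. 8.477×10²⁰/6.022×10²³ = 0.001408 mol.
Fraction absorbed: 1 − 10^(−0.901) = 0.8744.
Photons absorbed: 0.8744 × 0.001408 = 0.001231 mol.
Φ = 2.59×10⁻⁴ mol / 0.001231 mol photons = 0.21.

Φ = 0.21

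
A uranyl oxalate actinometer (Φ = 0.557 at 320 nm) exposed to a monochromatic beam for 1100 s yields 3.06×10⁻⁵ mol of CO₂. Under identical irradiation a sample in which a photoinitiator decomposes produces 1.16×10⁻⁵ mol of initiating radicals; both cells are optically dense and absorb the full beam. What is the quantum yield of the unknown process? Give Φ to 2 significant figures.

Photons absorbed by the actinometer: 3.06×10⁻⁵ / 0.557 = 5.494×10⁻⁵ mol.
Φ(unknown) = 1.16×10⁻⁵ / 5.494×10⁻⁵ = 0.21.

Φ = 0.21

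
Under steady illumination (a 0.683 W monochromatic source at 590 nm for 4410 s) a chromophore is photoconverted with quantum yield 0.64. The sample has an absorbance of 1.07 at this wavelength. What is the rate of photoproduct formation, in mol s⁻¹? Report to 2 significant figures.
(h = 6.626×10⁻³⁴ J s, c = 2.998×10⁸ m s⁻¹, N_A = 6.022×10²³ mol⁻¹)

Photon energy at 590 nm: hc/λ = (6.626×10⁻³⁴)(2.998×10⁸)/(590×10⁻⁹) = 3.367×10⁻¹⁹ J.
Energy delivered: (0.683 W)(4410 s) = 3012 J.
Photons incident: 3012 / 3.367×10⁻¹⁹ = 8.946×10²¹, i.e. 8.946×10²¹/6.022×10²³ = 0.01486 mol.
Fraction absorbed: 1 − 10^(−1.07) = 0.9149.
Photons absorbed: 0.9149 × 0.01486 = 0.01360 mol.
Product formed: 0.64 × 0.01360 = 0.008704 mol.
Rate: 0.008704 / 4410 s = 2.0×10⁻⁶ mol s⁻¹.

2.0×10⁻⁶ mol s⁻¹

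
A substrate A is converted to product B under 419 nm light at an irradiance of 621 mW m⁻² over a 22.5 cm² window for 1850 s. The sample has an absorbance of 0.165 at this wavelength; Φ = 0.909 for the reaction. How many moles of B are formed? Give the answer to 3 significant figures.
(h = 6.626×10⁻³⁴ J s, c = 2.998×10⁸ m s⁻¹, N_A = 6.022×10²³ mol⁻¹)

Photon energy at 419 nm: hc/λ = (6.626×10⁻³⁴)(2.998×10⁸)/(419×10⁻⁹) = 4.741×10⁻¹⁹ J.
Energy delivered: (621 mW m⁻²)(22.5×10⁻⁴ m²)(1850 s) = 2.585 J.
Photons incident: 2.585 / 4.741×10⁻¹⁹ = 5.452×10¹⁸, i.e. 5.452×10¹⁸/6.022×10²³ = 9.053×10⁻⁶ mol.
Fraction absorbed: 1 − 10^(−0.165) = 0.3161.
Photons absorbed: 0.3161 × 9.053×10⁻⁶ = 2.862×10⁻⁶ mol.
Product: Φ × n_abs = 0.909 × 2.862×10⁻⁶ = 2.602×10⁻⁶ mol.

2.60×10⁻⁶ mol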